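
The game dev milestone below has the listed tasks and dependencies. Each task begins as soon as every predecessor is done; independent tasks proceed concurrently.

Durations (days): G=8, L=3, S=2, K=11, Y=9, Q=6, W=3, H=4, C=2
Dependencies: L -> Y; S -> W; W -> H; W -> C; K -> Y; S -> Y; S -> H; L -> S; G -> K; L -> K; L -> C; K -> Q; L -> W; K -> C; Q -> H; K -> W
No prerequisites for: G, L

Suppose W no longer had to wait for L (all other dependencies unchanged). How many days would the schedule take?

29

Before: longest chain G→K→Q→H = 8+11+6+4 = 29, finish 29.
Dropping L→W doesn't change W's earliest start (19); another predecessor still binds.
New critical path: G→K→Q→H = 8+11+6+4 = 29 ⇒ 29 days.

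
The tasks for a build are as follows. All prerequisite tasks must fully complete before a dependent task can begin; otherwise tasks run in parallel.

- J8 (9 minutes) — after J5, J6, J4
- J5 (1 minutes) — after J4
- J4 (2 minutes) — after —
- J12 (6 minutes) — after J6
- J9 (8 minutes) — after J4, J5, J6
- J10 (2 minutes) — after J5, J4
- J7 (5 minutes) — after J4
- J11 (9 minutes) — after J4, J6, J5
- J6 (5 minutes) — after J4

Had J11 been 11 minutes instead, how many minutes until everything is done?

18

As given, the longest chain is J4→J6→J11 = 2+5+9 = 16, so the finish is 16 minutes.
Since J11 is critical, the +2 change carries straight to that chain (now 18 minutes).
That remains the longest chain; total 18 minutes.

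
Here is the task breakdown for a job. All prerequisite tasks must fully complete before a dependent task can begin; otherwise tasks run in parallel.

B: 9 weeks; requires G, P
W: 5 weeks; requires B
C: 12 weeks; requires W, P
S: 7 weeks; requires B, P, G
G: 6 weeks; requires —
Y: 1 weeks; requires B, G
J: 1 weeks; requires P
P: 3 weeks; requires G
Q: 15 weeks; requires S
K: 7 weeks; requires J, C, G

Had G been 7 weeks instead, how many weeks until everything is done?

As given, the longest chain is G→P→B→W→C→K = 6+3+9+5+12+7 = 42, so the finish is 42 weeks.
G lies on that path, so at 7 weeks the path becomes 43 weeks.
That remains the longest chain; total 43 weeks.

43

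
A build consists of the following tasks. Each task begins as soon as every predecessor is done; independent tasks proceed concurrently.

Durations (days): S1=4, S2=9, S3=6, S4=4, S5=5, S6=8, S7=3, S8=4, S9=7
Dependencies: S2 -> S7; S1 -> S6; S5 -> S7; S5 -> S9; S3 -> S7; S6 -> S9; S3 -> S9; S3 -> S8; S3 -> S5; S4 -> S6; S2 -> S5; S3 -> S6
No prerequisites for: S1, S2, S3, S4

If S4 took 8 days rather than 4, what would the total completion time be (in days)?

Critical path before the change: S2→S5→S9 = 9+5+7 = 21 giving 21 days.
The longest path through S4 is only 19 days, so S4 has float 2.
New critical path: S4→S6→S9 = 8+8+7 = 23 ⇒ 23 days.

23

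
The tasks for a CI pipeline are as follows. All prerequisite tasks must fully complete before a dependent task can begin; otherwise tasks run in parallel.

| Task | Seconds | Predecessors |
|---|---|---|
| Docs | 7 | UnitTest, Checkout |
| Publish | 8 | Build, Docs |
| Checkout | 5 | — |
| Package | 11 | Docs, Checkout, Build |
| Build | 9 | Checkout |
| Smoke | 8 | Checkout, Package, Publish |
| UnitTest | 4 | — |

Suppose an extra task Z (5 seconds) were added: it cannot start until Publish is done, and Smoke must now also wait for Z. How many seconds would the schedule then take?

35

Originally the schedule takes 33 seconds.
With Z inserted, Smoke now waits for max(Checkout, Package, Publish, Z).
New critical path: Checkout→Build→Publish→Z→Smoke = 5+9+8+5+8 = 35 ⇒ 35 seconds.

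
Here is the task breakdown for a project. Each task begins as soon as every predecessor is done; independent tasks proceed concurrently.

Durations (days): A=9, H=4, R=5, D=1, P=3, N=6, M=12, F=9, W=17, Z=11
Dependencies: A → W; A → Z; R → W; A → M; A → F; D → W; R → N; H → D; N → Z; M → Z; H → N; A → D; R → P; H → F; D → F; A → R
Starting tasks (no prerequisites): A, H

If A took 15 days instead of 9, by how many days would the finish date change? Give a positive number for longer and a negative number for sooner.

Critical path before the change: A→M→Z = 9+12+11 = 32 giving 32 days.
Since A is critical, the +6 change carries straight to that chain (now 38 days).
No other chain overtakes it, so the finish is 38 days.
Change in finish: 38 − 32 = +6 days.

6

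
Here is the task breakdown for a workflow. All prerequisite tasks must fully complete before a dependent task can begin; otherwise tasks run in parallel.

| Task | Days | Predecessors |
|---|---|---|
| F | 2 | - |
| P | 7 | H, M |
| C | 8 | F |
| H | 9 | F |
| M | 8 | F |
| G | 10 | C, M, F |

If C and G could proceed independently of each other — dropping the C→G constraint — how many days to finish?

Original critical path: F→M→G = 2+8+10 = 20 ⇒ 20 days.
Dropping C→G doesn't change G's earliest start (10); another predecessor still binds.
New critical path: F→M→G = 2+8+10 = 20 ⇒ 20 days.

20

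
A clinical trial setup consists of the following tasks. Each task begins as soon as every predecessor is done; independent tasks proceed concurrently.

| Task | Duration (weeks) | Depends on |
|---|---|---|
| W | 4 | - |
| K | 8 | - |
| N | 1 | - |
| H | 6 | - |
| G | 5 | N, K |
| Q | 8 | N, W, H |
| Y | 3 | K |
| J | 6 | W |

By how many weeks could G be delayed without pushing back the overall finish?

Critical path: H→Q = 6+8 = 14, so the finish is 14 weeks.
The longest chain containing G totals 13 weeks.
So G can slip 14 − 13 = 1 week.

1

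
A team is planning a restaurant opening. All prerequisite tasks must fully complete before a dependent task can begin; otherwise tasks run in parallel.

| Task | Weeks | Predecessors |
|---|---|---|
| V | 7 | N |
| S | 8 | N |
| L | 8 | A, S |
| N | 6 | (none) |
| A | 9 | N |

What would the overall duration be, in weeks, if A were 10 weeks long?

24

Actual critical path: N→A→L = 6+9+8 = 23 ⇒ 23 weeks.
A lies on that path, so at 10 weeks the path becomes 24 weeks.
No other chain overtakes it, so the finish is 24 weeks.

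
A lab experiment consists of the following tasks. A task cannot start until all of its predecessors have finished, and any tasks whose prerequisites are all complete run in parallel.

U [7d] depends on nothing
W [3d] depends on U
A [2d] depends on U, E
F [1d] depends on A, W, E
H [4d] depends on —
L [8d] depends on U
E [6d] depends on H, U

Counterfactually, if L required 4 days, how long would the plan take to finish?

16

Baseline: U→E→A→F = 7+6+2+1 = 16 → 16 days.
The longest path through L is only 15 days, so L has float 1.
That remains the longest chain; total 16 days.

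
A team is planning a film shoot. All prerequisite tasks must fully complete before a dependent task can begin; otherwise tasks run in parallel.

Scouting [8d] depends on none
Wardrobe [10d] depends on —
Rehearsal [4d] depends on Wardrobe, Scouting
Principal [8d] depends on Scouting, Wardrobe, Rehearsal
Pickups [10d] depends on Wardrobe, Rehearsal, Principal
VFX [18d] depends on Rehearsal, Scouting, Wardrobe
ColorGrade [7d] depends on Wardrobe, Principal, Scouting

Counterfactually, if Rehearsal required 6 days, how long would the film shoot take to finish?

34

Critical path before the change: Wardrobe→Rehearsal→Principal→Pickups = 10+4+8+10 = 32 giving 32 days.
Rehearsal lies on that path, so at 6 days the path becomes 34 days.
The critical path is still Wardrobe→Rehearsal→Principal→Pickups; finish is now 34 days.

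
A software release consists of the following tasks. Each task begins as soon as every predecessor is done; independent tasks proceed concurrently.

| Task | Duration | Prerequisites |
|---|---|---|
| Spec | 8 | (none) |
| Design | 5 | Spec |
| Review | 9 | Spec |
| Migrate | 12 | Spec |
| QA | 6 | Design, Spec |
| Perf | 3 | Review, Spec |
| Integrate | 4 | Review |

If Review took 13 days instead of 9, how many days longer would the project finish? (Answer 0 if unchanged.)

4

Baseline: Spec→Review→Integrate = 8+9+4 = 21 → 21 days.
Since Review is critical, the +4 change carries straight to that chain (now 25 days).
The critical path is still Spec→Review→Integrate; finish is now 25 days.
Change in finish: 25 − 21 = +4 days.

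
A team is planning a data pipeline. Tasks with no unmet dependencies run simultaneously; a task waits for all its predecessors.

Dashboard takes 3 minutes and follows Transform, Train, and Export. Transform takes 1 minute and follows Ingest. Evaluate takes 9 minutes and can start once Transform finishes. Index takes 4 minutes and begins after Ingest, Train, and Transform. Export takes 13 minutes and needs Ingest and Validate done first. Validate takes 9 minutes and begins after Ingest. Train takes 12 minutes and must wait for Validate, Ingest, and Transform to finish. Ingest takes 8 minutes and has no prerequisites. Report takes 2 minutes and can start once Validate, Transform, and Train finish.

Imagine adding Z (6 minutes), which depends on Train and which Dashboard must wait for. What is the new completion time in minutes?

38

Originally the project takes 33 minutes.
With Z inserted, Dashboard now waits for max(Transform, Train, Export, Z).
New critical path: Ingest→Validate→Train→Z→Dashboard = 8+9+12+6+3 = 38 ⇒ 38 minutes.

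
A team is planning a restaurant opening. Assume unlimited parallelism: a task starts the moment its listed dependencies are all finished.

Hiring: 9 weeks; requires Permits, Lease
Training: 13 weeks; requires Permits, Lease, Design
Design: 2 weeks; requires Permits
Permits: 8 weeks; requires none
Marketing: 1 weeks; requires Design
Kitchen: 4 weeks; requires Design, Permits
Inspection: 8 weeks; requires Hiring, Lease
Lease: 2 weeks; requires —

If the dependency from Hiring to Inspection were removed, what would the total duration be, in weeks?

23

Before: longest chain Permits→Hiring→Inspection = 8+9+8 = 25, finish 25.
Without Hiring→Inspection, Inspection's earliest start moves from 17 to 2.
The longest chain is now Permits→Design→Training = 8+2+13 = 23, so the schedule takes 23 weeks.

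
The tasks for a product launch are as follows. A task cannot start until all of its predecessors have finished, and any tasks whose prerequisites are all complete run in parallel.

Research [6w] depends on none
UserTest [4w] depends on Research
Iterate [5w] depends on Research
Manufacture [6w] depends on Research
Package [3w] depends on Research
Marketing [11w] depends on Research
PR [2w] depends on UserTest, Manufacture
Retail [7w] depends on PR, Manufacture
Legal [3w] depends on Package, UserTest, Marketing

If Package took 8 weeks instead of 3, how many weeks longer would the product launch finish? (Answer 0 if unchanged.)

0

The binding path is Research→Manufacture→PR→Retail = 6+6+2+7 = 21; finish at 21 weeks.
The longest path through Package is only 12 weeks, so Package has float 9.
That remains the longest chain; total 21 weeks.
Change in finish: 21 − 21 = +0 weeks.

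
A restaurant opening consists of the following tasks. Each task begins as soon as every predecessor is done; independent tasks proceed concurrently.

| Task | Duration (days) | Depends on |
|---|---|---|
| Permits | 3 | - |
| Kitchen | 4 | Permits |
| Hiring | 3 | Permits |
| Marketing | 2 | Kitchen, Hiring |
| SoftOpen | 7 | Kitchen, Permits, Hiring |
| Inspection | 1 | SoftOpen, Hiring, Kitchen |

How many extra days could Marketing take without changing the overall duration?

6

Critical path: Permits→Kitchen→SoftOpen→Inspection = 3+4+7+1 = 15, so the finish is 15 days.
Marketing finishes as early as 9 and must finish by 15.
So Marketing can slip 15 − 9 = 6 days.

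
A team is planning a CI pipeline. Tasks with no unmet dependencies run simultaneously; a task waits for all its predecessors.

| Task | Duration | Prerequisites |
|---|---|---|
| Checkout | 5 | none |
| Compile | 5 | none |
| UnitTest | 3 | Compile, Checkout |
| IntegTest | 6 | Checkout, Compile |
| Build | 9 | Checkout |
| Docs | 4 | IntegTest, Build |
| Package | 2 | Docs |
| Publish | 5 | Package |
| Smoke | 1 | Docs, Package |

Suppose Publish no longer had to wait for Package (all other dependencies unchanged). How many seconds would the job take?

With the dependency in place, Checkout→Build→Docs→Package→Publish = 5+9+4+2+5 = 25 sets the finish at 25 seconds.
Without Package→Publish, Publish's earliest start moves from 20 to 0.
The longest chain is now Checkout→Build→Docs→Package→Smoke = 5+9+4+2+1 = 21, so the job takes 21 seconds.

21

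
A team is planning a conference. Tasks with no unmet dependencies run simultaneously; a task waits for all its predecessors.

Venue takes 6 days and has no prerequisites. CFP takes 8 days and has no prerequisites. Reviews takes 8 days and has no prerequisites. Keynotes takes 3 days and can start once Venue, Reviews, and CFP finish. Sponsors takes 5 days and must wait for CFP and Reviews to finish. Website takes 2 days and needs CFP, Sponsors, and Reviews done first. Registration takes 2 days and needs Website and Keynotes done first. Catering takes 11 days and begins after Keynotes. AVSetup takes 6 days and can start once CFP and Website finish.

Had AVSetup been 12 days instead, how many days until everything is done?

27

The binding path is CFP→Keynotes→Catering = 8+3+11 = 22; finish at 22 days.
The longest path through AVSetup is only 21 days, so AVSetup has float 1.
The binding chain switches to CFP→Sponsors→Website→AVSetup = 8+5+2+12 = 27; finish 27 days.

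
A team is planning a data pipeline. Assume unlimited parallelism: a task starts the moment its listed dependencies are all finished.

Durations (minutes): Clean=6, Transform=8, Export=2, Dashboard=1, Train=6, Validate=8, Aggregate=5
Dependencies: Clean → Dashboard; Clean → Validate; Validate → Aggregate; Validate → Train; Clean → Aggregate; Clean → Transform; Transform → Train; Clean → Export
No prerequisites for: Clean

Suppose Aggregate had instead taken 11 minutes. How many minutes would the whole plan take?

25

Baseline: Clean→Validate→Train = 6+8+6 = 20 → 20 minutes.
The longest path through Aggregate is only 19 minutes, so Aggregate has float 1.
Now Clean→Validate→Aggregate = 6+8+11 = 25 is longest, so the finish becomes 25 minutes.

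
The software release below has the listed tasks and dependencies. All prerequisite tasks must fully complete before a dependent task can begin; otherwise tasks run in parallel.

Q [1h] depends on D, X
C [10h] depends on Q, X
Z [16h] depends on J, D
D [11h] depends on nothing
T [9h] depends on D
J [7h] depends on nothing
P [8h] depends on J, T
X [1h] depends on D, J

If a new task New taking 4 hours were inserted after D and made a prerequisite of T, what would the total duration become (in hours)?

32

Originally the job takes 28 hours.
With New inserted, T now waits for max(D, New).
New critical path: D→New→T→P = 11+4+9+8 = 32 ⇒ 32 hours.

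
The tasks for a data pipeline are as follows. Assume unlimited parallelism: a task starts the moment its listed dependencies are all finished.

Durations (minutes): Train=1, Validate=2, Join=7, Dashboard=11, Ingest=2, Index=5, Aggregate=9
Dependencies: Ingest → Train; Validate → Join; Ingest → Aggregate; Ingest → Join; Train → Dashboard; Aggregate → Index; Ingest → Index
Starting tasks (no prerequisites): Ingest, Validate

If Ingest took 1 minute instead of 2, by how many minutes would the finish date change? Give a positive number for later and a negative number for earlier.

Critical path before the change: Ingest→Aggregate→Index = 2+9+5 = 16 giving 16 minutes.
Since Ingest is critical, the -1 change carries straight to that chain (now 15 minutes).
The critical path is still Ingest→Aggregate→Index; finish is now 15 minutes.
Change in finish: 15 − 16 = -1 minutes.

-1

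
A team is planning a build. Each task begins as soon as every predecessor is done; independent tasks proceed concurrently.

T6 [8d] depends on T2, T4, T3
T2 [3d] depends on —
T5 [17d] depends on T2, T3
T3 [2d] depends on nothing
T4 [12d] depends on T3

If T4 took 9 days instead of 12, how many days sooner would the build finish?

2

As given, the longest chain is T3→T4→T6 = 2+12+8 = 22, so the finish is 22 days.
T4 is on the critical path; changing it to 9 makes that path 19 days.
New critical path: T2→T5 = 3+17 = 20 ⇒ 20 days.
Change in finish: 20 − 22 = -2 days.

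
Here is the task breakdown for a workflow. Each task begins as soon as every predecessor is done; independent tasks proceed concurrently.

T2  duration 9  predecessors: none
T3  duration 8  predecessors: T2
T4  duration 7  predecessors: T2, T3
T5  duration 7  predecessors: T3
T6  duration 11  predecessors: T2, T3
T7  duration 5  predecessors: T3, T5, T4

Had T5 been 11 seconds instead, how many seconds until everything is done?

Critical path before the change: T2→T3→T5→T7 = 9+8+7+5 = 29 giving 29 seconds.
T5 lies on that path, so at 11 seconds the path becomes 33 seconds.
That remains the longest chain; total 33 seconds.

33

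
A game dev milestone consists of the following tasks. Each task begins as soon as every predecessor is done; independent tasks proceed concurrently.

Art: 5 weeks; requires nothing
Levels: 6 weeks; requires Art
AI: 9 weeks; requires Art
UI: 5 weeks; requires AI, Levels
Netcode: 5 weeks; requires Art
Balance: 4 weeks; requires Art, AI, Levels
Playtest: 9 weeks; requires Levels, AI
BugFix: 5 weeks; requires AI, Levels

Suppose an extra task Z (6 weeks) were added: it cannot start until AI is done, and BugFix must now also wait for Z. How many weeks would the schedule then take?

Originally the schedule takes 23 weeks.
With Z inserted, BugFix now waits for max(AI, Levels, Z).
New critical path: Art→AI→Z→BugFix = 5+9+6+5 = 25 ⇒ 25 weeks.

25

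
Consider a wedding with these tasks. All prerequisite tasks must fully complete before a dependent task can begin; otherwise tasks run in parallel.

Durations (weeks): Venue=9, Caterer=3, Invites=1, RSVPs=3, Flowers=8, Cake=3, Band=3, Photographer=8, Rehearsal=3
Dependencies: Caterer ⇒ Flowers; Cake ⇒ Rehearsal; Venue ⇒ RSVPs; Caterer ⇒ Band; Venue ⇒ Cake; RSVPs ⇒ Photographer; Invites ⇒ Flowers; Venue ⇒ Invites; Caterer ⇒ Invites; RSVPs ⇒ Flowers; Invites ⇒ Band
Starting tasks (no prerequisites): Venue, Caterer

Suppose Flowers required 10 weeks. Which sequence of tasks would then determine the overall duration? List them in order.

Baseline: Venue→RSVPs→Flowers = 9+3+8 = 20 → 20 weeks.
Flowers is on the critical path; changing it to 10 makes that path 22 weeks.
The critical path is still Venue→RSVPs→Flowers; finish is now 22 weeks.

Venue, RSVPs, Flowers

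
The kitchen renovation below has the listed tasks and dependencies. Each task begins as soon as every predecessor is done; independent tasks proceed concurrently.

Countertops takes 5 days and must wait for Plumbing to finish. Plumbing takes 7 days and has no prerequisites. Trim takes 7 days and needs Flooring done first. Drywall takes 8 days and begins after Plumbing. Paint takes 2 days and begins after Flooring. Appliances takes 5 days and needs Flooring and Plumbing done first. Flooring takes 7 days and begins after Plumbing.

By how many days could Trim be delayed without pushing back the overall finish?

Critical path: Plumbing→Flooring→Trim = 7+7+7 = 21, so the finish is 21 days.
Trim finishes as early as 21 and must finish by 21.
Slack of Trim = 14 − 14 = 0 days.

0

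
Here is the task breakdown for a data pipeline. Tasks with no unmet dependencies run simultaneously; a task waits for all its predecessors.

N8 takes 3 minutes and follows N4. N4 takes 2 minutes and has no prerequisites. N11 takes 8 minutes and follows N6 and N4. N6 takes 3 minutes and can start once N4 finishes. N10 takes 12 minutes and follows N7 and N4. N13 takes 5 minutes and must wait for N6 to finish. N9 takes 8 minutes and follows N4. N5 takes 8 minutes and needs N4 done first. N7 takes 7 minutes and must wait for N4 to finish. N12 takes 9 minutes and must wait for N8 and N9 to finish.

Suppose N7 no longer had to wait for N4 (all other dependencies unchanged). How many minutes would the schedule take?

19

With the dependency in place, N4→N7→N10 = 2+7+12 = 21 sets the finish at 21 minutes.
Without N4→N7, N7's earliest start moves from 2 to 0.
The longest chain is now N4→N9→N12 = 2+8+9 = 19, so the schedule takes 19 minutes.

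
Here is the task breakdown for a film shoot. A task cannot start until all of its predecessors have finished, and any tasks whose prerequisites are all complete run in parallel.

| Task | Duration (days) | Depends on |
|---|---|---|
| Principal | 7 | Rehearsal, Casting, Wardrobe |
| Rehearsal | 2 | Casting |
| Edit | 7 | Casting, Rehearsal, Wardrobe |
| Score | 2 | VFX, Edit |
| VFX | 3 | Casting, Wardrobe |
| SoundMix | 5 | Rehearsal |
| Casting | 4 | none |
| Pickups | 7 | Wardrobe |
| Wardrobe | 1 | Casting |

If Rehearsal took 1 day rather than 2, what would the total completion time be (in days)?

As given, the longest chain is Casting→Rehearsal→Edit→Score = 4+2+7+2 = 15, so the finish is 15 days.
Rehearsal lies on that path, so at 1 day the path becomes 14 days.
The binding chain switches to Casting→Wardrobe→Edit→Score = 4+1+7+2 = 14; finish 14 days.

14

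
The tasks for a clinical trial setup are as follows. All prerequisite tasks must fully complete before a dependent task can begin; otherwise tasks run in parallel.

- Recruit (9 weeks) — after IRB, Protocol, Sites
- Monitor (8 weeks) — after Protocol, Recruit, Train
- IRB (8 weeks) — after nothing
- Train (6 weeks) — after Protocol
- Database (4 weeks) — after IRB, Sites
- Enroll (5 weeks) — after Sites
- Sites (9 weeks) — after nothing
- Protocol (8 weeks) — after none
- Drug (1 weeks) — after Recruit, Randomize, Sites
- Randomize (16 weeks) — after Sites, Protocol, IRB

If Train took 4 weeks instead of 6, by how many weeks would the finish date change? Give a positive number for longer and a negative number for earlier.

0

The binding path is Sites→Recruit→Monitor = 9+9+8 = 26; finish at 26 weeks.
The longest path through Train is only 22 weeks, so Train has float 4.
The critical path is still Sites→Recruit→Monitor; finish is now 26 weeks.
Change in finish: 26 − 26 = +0 weeks.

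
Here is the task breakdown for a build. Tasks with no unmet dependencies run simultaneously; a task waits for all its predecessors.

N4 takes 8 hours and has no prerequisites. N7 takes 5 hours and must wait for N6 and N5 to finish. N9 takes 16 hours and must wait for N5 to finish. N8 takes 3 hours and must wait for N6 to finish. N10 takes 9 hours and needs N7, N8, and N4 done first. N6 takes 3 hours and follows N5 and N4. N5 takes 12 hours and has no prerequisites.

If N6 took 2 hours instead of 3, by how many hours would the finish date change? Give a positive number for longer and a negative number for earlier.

-1

Critical path before the change: N5→N6→N7→N10 = 12+3+5+9 = 29 giving 29 hours.
N6 lies on that path, so at 2 hours the path becomes 28 hours.
That remains the longest chain; total 28 hours.
Change in finish: 28 − 29 = -1 hours.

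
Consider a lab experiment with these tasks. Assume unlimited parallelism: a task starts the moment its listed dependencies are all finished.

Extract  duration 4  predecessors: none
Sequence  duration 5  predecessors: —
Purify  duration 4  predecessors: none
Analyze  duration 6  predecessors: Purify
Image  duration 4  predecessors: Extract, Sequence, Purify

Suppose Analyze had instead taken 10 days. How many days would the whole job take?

14

Actual critical path: Purify→Analyze = 4+6 = 10 ⇒ 10 days.
Analyze lies on that path, so at 10 days the path becomes 14 days.
No other chain overtakes it, so the finish is 14 days.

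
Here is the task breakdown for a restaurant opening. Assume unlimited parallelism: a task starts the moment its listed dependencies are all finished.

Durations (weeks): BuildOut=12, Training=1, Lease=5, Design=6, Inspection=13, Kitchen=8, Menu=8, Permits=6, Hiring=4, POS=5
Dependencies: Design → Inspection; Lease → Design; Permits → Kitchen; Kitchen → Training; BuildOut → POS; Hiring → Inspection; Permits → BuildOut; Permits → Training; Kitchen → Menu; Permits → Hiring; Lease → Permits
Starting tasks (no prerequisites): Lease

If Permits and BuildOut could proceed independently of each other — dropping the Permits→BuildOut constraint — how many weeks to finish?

28

Original critical path: Lease→Permits→BuildOut→POS = 5+6+12+5 = 28 ⇒ 28 weeks.
Without Permits→BuildOut, BuildOut's earliest start moves from 11 to 0.
The longest chain is now Lease→Permits→Hiring→Inspection = 5+6+4+13 = 28, so the schedule takes 28 weeks.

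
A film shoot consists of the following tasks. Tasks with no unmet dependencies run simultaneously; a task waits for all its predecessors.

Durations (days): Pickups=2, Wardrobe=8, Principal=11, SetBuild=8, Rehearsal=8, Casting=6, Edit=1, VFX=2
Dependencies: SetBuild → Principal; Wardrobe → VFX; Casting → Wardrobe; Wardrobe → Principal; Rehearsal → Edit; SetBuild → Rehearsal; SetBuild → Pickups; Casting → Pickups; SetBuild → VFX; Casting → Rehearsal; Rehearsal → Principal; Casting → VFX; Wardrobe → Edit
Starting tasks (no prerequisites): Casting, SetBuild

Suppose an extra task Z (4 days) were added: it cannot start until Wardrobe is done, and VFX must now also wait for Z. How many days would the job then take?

Originally the job takes 27 days.
With Z inserted, VFX now waits for max(Wardrobe, SetBuild, Casting, Z).
New critical path: SetBuild→Rehearsal→Principal = 8+8+11 = 27 ⇒ 27 days.

27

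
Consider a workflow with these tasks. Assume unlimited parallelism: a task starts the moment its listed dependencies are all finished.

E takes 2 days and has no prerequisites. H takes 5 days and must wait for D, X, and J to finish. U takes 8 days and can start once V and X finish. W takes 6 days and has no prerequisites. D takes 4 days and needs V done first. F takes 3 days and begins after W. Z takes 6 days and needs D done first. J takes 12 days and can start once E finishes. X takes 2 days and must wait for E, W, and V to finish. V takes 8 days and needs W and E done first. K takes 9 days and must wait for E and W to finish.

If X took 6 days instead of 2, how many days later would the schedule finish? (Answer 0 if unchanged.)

4

Critical path before the change: W→V→X→U = 6+8+2+8 = 24 giving 24 days.
Since X is critical, the +4 change carries straight to that chain (now 28 days).
The critical path is still W→V→X→U; finish is now 28 days.
Change in finish: 28 − 24 = +4 days.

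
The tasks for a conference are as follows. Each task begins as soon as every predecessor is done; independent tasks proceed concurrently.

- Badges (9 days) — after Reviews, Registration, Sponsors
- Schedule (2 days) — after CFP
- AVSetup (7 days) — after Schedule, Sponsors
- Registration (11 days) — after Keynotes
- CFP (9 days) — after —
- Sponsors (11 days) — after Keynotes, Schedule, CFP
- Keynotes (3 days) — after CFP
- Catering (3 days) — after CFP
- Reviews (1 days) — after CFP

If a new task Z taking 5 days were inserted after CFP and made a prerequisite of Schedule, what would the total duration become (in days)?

36

Originally the plan takes 32 days.
With Z inserted, Schedule now waits for max(CFP, Z).
New critical path: CFP→Z→Schedule→Sponsors→Badges = 9+5+2+11+9 = 36 ⇒ 36 days.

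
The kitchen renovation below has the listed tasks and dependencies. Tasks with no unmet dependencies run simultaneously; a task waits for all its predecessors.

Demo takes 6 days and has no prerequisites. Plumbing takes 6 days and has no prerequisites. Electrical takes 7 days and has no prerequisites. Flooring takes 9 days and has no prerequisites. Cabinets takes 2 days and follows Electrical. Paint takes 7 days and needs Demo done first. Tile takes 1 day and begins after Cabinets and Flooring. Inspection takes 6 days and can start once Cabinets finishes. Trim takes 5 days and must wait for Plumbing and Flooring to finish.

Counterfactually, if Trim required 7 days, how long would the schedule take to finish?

Actual critical path: Electrical→Cabinets→Inspection = 7+2+6 = 15 ⇒ 15 days.
Trim is off the critical path — its longest chain is 14 days, giving 1 of slack.
Now Flooring→Trim = 9+7 = 16 is longest, so the finish becomes 16 days.

16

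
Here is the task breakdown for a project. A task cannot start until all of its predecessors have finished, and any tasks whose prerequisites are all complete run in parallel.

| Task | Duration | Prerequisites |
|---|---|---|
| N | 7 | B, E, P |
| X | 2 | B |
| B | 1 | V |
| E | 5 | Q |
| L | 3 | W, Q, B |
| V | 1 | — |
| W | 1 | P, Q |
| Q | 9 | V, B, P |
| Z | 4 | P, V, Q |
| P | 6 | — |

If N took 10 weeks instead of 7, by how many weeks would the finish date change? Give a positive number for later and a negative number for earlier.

Critical path before the change: P→Q→E→N = 6+9+5+7 = 27 giving 27 weeks.
N lies on that path, so at 10 weeks the path becomes 30 weeks.
The critical path is still P→Q→E→N; finish is now 30 weeks.
Change in finish: 30 − 27 = +3 weeks.

3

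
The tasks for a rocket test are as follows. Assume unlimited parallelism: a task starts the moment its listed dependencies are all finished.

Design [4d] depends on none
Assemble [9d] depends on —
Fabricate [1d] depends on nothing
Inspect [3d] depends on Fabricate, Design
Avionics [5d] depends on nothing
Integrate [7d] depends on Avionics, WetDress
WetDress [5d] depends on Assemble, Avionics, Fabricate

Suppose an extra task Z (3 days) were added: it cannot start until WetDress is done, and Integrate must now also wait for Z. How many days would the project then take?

Originally the project takes 21 days.
With Z inserted, Integrate now waits for max(Avionics, WetDress, Z).
New critical path: Assemble→WetDress→Z→Integrate = 9+5+3+7 = 24 ⇒ 24 days.

24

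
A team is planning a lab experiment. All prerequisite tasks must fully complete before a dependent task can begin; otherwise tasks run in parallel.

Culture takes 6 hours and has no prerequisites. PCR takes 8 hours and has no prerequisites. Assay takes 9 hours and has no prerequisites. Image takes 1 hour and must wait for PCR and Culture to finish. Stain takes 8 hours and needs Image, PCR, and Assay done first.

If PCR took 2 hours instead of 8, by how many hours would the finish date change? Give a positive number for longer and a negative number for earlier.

The binding path is PCR→Image→Stain = 8+1+8 = 17; finish at 17 hours.
PCR is on the critical path; changing it to 2 makes that path 11 hours.
Now Assay→Stain = 9+8 = 17 is longest, so the finish becomes 17 hours.
Change in finish: 17 − 17 = +0 hours.

0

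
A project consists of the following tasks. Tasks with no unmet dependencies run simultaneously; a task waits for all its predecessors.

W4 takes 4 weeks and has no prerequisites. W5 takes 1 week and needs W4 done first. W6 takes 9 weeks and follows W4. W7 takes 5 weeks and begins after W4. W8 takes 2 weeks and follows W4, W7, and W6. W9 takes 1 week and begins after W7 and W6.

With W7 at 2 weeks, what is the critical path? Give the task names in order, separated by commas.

Actual critical path: W4→W6→W8 = 4+9+2 = 15 ⇒ 15 weeks.
W7 has 4 weeks of float (longest path through it is 11).
No other chain overtakes it, so the finish is 15 weeks.

W4, W6, W8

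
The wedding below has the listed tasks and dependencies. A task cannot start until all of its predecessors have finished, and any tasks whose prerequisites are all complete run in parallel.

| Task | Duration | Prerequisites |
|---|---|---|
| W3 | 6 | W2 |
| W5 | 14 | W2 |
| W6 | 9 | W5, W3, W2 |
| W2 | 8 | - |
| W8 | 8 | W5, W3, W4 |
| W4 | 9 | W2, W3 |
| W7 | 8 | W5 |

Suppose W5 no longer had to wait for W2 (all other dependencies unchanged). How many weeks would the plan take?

Original critical path: W2→W3→W4→W8 = 8+6+9+8 = 31 ⇒ 31 weeks.
Without W2→W5, W5's earliest start moves from 8 to 0.
The longest chain is now W2→W3→W4→W8 = 8+6+9+8 = 31, so the plan takes 31 weeks.

31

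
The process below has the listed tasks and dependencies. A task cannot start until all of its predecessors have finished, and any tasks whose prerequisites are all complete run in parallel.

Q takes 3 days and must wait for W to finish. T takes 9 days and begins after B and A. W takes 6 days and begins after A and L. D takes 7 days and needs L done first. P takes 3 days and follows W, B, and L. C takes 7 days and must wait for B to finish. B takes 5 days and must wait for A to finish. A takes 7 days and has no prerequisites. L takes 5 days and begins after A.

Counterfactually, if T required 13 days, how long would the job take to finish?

Actual critical path: A→B→T = 7+5+9 = 21 ⇒ 21 days.
Since T is critical, the +4 change carries straight to that chain (now 25 days).
The critical path is still A→B→T; finish is now 25 days.

25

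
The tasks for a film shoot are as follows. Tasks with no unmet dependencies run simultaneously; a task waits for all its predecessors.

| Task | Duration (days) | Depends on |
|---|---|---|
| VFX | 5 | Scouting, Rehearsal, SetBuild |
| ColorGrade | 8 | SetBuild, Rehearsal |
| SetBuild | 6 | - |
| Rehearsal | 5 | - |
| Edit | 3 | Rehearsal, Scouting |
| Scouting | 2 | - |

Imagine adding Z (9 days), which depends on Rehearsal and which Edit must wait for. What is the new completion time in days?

17

Originally the film shoot takes 14 days.
With Z inserted, Edit now waits for max(Rehearsal, Scouting, Z).
New critical path: Rehearsal→Z→Edit = 5+9+3 = 17 ⇒ 17 days.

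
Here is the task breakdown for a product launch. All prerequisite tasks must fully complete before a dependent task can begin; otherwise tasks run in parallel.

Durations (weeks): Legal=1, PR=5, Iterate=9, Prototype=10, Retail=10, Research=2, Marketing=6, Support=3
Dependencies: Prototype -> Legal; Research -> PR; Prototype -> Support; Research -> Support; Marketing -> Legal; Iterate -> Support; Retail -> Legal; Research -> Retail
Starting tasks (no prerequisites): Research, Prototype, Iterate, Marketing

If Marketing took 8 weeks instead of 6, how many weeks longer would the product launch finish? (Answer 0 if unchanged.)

0

As given, the longest chain is Research→Retail→Legal = 2+10+1 = 13, so the finish is 13 weeks.
Marketing is off the critical path — its longest chain is 7 weeks, giving 6 of slack.
That remains the longest chain; total 13 weeks.
Change in finish: 13 − 13 = +0 weeks.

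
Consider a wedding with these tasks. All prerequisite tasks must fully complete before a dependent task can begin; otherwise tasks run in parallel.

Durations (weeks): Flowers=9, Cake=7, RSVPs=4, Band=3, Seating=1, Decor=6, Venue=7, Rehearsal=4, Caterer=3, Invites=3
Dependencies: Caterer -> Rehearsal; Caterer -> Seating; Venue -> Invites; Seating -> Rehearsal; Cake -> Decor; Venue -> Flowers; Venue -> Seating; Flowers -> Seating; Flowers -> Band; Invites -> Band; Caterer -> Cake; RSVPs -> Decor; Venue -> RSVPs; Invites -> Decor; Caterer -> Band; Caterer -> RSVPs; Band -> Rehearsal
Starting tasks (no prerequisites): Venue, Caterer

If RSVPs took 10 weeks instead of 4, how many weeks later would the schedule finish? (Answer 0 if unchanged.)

0

Critical path before the change: Venue→Flowers→Band→Rehearsal = 7+9+3+4 = 23 giving 23 weeks.
RSVPs is off the critical path — its longest chain is 17 weeks, giving 6 of slack.
The binding chain switches to Venue→RSVPs→Decor = 7+10+6 = 23; finish 23 weeks.
Change in finish: 23 − 23 = +0 weeks.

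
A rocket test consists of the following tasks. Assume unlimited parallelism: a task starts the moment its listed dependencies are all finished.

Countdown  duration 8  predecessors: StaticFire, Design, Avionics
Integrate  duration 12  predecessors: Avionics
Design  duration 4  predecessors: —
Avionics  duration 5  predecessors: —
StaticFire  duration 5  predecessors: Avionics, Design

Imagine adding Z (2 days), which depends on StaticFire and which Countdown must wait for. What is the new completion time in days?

Originally the job takes 18 days.
With Z inserted, Countdown now waits for max(StaticFire, Design, Avionics, Z).
New critical path: Avionics→StaticFire→Z→Countdown = 5+5+2+8 = 20 ⇒ 20 days.

20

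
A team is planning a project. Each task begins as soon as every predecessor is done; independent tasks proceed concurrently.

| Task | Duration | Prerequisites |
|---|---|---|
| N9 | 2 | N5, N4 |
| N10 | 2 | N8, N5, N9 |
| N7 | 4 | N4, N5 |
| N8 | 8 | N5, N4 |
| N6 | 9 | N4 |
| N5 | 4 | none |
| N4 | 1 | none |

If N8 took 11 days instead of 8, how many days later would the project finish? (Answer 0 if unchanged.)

3

Baseline: N5→N8→N10 = 4+8+2 = 14 → 14 days.
N8 lies on that path, so at 11 days the path becomes 17 days.
No other chain overtakes it, so the finish is 17 days.
Change in finish: 17 − 14 = +3 days.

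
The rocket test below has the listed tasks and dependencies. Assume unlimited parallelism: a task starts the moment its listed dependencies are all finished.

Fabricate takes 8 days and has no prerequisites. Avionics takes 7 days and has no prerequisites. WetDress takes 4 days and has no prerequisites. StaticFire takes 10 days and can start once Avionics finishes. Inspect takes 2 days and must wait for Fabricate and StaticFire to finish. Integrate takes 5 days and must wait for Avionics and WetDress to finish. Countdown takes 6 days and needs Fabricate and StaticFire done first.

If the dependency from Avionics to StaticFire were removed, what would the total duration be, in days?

Original critical path: Avionics→StaticFire→Countdown = 7+10+6 = 23 ⇒ 23 days.
Without Avionics→StaticFire, StaticFire's earliest start moves from 7 to 0.
The longest chain is now StaticFire→Countdown = 10+6 = 16, so the rocket test takes 16 days.

16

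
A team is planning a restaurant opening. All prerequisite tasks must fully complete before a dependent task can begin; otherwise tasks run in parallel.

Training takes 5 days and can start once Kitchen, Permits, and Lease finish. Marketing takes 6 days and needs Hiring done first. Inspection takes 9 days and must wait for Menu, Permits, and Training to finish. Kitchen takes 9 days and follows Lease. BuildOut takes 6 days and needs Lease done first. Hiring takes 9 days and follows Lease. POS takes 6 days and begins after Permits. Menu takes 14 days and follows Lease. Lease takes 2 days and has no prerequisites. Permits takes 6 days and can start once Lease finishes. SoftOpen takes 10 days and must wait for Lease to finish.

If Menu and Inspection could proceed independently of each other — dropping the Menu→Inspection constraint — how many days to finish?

25

Before: longest chain Lease→Kitchen→Training→Inspection = 2+9+5+9 = 25, finish 25.
Dropping Menu→Inspection doesn't change Inspection's earliest start (16); another predecessor still binds.
The longest chain is now Lease→Kitchen→Training→Inspection = 2+9+5+9 = 25, so the restaurant opening takes 25 days.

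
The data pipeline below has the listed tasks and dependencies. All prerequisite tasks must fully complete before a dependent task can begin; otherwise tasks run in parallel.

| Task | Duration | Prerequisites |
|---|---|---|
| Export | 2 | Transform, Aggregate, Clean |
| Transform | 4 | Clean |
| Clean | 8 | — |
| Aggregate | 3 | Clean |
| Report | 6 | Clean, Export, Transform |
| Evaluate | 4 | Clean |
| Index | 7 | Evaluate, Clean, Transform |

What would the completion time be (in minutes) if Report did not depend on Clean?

With the dependency in place, Clean→Transform→Export→Report = 8+4+2+6 = 20 sets the finish at 20 minutes.
Dropping Clean→Report doesn't change Report's earliest start (14); another predecessor still binds.
After: Clean→Transform→Export→Report = 8+4+2+6 = 20 → 20 minutes.

20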